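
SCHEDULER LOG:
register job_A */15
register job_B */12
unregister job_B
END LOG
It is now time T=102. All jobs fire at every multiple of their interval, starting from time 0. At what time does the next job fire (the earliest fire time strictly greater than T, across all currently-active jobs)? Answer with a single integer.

Op 1: register job_A */15 -> active={job_A:*/15}
Op 2: register job_B */12 -> active={job_A:*/15, job_B:*/12}
Op 3: unregister job_B -> active={job_A:*/15}
  job_A: interval 15, next fire after T=102 is 105
Earliest fire time = 105 (job job_A)

Answer: 105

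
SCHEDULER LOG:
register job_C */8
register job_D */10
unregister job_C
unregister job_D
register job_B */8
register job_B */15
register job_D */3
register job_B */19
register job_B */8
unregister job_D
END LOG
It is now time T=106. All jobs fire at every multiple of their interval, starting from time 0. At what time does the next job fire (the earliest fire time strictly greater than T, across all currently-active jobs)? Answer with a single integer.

Op 1: register job_C */8 -> active={job_C:*/8}
Op 2: register job_D */10 -> active={job_C:*/8, job_D:*/10}
Op 3: unregister job_C -> active={job_D:*/10}
Op 4: unregister job_D -> active={}
Op 5: register job_B */8 -> active={job_B:*/8}
Op 6: register job_B */15 -> active={job_B:*/15}
Op 7: register job_D */3 -> active={job_B:*/15, job_D:*/3}
Op 8: register job_B */19 -> active={job_B:*/19, job_D:*/3}
Op 9: register job_B */8 -> active={job_B:*/8, job_D:*/3}
Op 10: unregister job_D -> active={job_B:*/8}
  job_B: interval 8, next fire after T=106 is 112
Earliest fire time = 112 (job job_B)

Answer: 112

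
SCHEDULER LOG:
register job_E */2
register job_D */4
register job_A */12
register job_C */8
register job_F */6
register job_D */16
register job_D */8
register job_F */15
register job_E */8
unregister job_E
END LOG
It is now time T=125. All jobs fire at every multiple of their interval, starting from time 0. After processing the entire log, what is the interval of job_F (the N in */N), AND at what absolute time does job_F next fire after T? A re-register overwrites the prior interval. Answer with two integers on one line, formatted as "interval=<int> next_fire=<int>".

Op 1: register job_E */2 -> active={job_E:*/2}
Op 2: register job_D */4 -> active={job_D:*/4, job_E:*/2}
Op 3: register job_A */12 -> active={job_A:*/12, job_D:*/4, job_E:*/2}
Op 4: register job_C */8 -> active={job_A:*/12, job_C:*/8, job_D:*/4, job_E:*/2}
Op 5: register job_F */6 -> active={job_A:*/12, job_C:*/8, job_D:*/4, job_E:*/2, job_F:*/6}
Op 6: register job_D */16 -> active={job_A:*/12, job_C:*/8, job_D:*/16, job_E:*/2, job_F:*/6}
Op 7: register job_D */8 -> active={job_A:*/12, job_C:*/8, job_D:*/8, job_E:*/2, job_F:*/6}
Op 8: register job_F */15 -> active={job_A:*/12, job_C:*/8, job_D:*/8, job_E:*/2, job_F:*/15}
Op 9: register job_E */8 -> active={job_A:*/12, job_C:*/8, job_D:*/8, job_E:*/8, job_F:*/15}
Op 10: unregister job_E -> active={job_A:*/12, job_C:*/8, job_D:*/8, job_F:*/15}
Final interval of job_F = 15
Next fire of job_F after T=125: (125//15+1)*15 = 135

Answer: interval=15 next_fire=135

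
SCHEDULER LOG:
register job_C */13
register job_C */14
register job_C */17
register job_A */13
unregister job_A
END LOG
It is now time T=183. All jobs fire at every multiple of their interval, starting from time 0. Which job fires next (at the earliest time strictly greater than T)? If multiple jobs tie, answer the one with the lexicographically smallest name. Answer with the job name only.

Answer: job_C

Derivation:
Op 1: register job_C */13 -> active={job_C:*/13}
Op 2: register job_C */14 -> active={job_C:*/14}
Op 3: register job_C */17 -> active={job_C:*/17}
Op 4: register job_A */13 -> active={job_A:*/13, job_C:*/17}
Op 5: unregister job_A -> active={job_C:*/17}
  job_C: interval 17, next fire after T=183 is 187
Earliest = 187, winner (lex tiebreak) = job_C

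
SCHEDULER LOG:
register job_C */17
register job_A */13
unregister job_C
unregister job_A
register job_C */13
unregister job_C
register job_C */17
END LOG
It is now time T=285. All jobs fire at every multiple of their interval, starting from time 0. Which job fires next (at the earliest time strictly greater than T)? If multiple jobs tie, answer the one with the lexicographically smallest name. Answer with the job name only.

Answer: job_C

Derivation:
Op 1: register job_C */17 -> active={job_C:*/17}
Op 2: register job_A */13 -> active={job_A:*/13, job_C:*/17}
Op 3: unregister job_C -> active={job_A:*/13}
Op 4: unregister job_A -> active={}
Op 5: register job_C */13 -> active={job_C:*/13}
Op 6: unregister job_C -> active={}
Op 7: register job_C */17 -> active={job_C:*/17}
  job_C: interval 17, next fire after T=285 is 289
Earliest = 289, winner (lex tiebreak) = job_C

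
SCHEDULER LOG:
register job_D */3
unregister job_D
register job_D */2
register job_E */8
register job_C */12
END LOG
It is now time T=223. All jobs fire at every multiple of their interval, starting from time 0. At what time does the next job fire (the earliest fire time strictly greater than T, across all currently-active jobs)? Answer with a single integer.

Answer: 224

Derivation:
Op 1: register job_D */3 -> active={job_D:*/3}
Op 2: unregister job_D -> active={}
Op 3: register job_D */2 -> active={job_D:*/2}
Op 4: register job_E */8 -> active={job_D:*/2, job_E:*/8}
Op 5: register job_C */12 -> active={job_C:*/12, job_D:*/2, job_E:*/8}
  job_C: interval 12, next fire after T=223 is 228
  job_D: interval 2, next fire after T=223 is 224
  job_E: interval 8, next fire after T=223 is 224
Earliest fire time = 224 (job job_D)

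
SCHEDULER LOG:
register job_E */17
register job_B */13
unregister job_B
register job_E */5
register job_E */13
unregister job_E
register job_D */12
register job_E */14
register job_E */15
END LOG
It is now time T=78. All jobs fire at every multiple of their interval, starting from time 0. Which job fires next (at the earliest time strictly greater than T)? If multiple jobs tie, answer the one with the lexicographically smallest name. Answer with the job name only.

Answer: job_D

Derivation:
Op 1: register job_E */17 -> active={job_E:*/17}
Op 2: register job_B */13 -> active={job_B:*/13, job_E:*/17}
Op 3: unregister job_B -> active={job_E:*/17}
Op 4: register job_E */5 -> active={job_E:*/5}
Op 5: register job_E */13 -> active={job_E:*/13}
Op 6: unregister job_E -> active={}
Op 7: register job_D */12 -> active={job_D:*/12}
Op 8: register job_E */14 -> active={job_D:*/12, job_E:*/14}
Op 9: register job_E */15 -> active={job_D:*/12, job_E:*/15}
  job_D: interval 12, next fire after T=78 is 84
  job_E: interval 15, next fire after T=78 is 90
Earliest = 84, winner (lex tiebreak) = job_D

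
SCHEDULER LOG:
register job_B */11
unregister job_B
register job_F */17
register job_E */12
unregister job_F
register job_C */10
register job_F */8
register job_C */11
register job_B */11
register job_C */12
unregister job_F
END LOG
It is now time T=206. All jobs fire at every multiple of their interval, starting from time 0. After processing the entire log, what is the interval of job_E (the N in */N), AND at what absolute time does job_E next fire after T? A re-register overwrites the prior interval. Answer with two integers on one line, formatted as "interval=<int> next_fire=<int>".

Op 1: register job_B */11 -> active={job_B:*/11}
Op 2: unregister job_B -> active={}
Op 3: register job_F */17 -> active={job_F:*/17}
Op 4: register job_E */12 -> active={job_E:*/12, job_F:*/17}
Op 5: unregister job_F -> active={job_E:*/12}
Op 6: register job_C */10 -> active={job_C:*/10, job_E:*/12}
Op 7: register job_F */8 -> active={job_C:*/10, job_E:*/12, job_F:*/8}
Op 8: register job_C */11 -> active={job_C:*/11, job_E:*/12, job_F:*/8}
Op 9: register job_B */11 -> active={job_B:*/11, job_C:*/11, job_E:*/12, job_F:*/8}
Op 10: register job_C */12 -> active={job_B:*/11, job_C:*/12, job_E:*/12, job_F:*/8}
Op 11: unregister job_F -> active={job_B:*/11, job_C:*/12, job_E:*/12}
Final interval of job_E = 12
Next fire of job_E after T=206: (206//12+1)*12 = 216

Answer: interval=12 next_fire=216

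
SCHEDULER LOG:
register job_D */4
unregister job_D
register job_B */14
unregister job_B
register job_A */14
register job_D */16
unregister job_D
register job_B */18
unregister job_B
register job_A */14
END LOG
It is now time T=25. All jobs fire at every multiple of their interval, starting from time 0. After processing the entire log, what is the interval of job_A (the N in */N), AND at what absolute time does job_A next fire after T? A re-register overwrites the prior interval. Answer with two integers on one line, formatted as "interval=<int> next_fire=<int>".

Answer: interval=14 next_fire=28

Derivation:
Op 1: register job_D */4 -> active={job_D:*/4}
Op 2: unregister job_D -> active={}
Op 3: register job_B */14 -> active={job_B:*/14}
Op 4: unregister job_B -> active={}
Op 5: register job_A */14 -> active={job_A:*/14}
Op 6: register job_D */16 -> active={job_A:*/14, job_D:*/16}
Op 7: unregister job_D -> active={job_A:*/14}
Op 8: register job_B */18 -> active={job_A:*/14, job_B:*/18}
Op 9: unregister job_B -> active={job_A:*/14}
Op 10: register job_A */14 -> active={job_A:*/14}
Final interval of job_A = 14
Next fire of job_A after T=25: (25//14+1)*14 = 28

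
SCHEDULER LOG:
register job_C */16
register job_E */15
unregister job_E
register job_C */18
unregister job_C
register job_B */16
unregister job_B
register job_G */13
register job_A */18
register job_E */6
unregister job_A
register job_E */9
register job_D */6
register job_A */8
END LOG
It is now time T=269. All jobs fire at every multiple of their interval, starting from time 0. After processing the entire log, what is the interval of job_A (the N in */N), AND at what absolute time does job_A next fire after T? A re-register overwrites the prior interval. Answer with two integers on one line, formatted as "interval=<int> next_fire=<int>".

Answer: interval=8 next_fire=272

Derivation:
Op 1: register job_C */16 -> active={job_C:*/16}
Op 2: register job_E */15 -> active={job_C:*/16, job_E:*/15}
Op 3: unregister job_E -> active={job_C:*/16}
Op 4: register job_C */18 -> active={job_C:*/18}
Op 5: unregister job_C -> active={}
Op 6: register job_B */16 -> active={job_B:*/16}
Op 7: unregister job_B -> active={}
Op 8: register job_G */13 -> active={job_G:*/13}
Op 9: register job_A */18 -> active={job_A:*/18, job_G:*/13}
Op 10: register job_E */6 -> active={job_A:*/18, job_E:*/6, job_G:*/13}
Op 11: unregister job_A -> active={job_E:*/6, job_G:*/13}
Op 12: register job_E */9 -> active={job_E:*/9, job_G:*/13}
Op 13: register job_D */6 -> active={job_D:*/6, job_E:*/9, job_G:*/13}
Op 14: register job_A */8 -> active={job_A:*/8, job_D:*/6, job_E:*/9, job_G:*/13}
Final interval of job_A = 8
Next fire of job_A after T=269: (269//8+1)*8 = 272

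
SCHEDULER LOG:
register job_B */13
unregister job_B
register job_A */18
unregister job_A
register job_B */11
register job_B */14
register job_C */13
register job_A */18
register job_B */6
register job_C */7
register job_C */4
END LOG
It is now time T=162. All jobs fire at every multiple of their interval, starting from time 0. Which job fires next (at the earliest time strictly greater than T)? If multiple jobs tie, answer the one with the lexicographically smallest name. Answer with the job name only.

Answer: job_C

Derivation:
Op 1: register job_B */13 -> active={job_B:*/13}
Op 2: unregister job_B -> active={}
Op 3: register job_A */18 -> active={job_A:*/18}
Op 4: unregister job_A -> active={}
Op 5: register job_B */11 -> active={job_B:*/11}
Op 6: register job_B */14 -> active={job_B:*/14}
Op 7: register job_C */13 -> active={job_B:*/14, job_C:*/13}
Op 8: register job_A */18 -> active={job_A:*/18, job_B:*/14, job_C:*/13}
Op 9: register job_B */6 -> active={job_A:*/18, job_B:*/6, job_C:*/13}
Op 10: register job_C */7 -> active={job_A:*/18, job_B:*/6, job_C:*/7}
Op 11: register job_C */4 -> active={job_A:*/18, job_B:*/6, job_C:*/4}
  job_A: interval 18, next fire after T=162 is 180
  job_B: interval 6, next fire after T=162 is 168
  job_C: interval 4, next fire after T=162 is 164
Earliest = 164, winner (lex tiebreak) = job_C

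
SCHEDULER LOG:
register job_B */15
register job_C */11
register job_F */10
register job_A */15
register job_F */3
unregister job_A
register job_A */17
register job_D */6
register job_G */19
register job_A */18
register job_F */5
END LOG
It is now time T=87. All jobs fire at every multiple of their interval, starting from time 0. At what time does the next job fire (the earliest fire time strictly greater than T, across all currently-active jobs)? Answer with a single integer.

Answer: 88

Derivation:
Op 1: register job_B */15 -> active={job_B:*/15}
Op 2: register job_C */11 -> active={job_B:*/15, job_C:*/11}
Op 3: register job_F */10 -> active={job_B:*/15, job_C:*/11, job_F:*/10}
Op 4: register job_A */15 -> active={job_A:*/15, job_B:*/15, job_C:*/11, job_F:*/10}
Op 5: register job_F */3 -> active={job_A:*/15, job_B:*/15, job_C:*/11, job_F:*/3}
Op 6: unregister job_A -> active={job_B:*/15, job_C:*/11, job_F:*/3}
Op 7: register job_A */17 -> active={job_A:*/17, job_B:*/15, job_C:*/11, job_F:*/3}
Op 8: register job_D */6 -> active={job_A:*/17, job_B:*/15, job_C:*/11, job_D:*/6, job_F:*/3}
Op 9: register job_G */19 -> active={job_A:*/17, job_B:*/15, job_C:*/11, job_D:*/6, job_F:*/3, job_G:*/19}
Op 10: register job_A */18 -> active={job_A:*/18, job_B:*/15, job_C:*/11, job_D:*/6, job_F:*/3, job_G:*/19}
Op 11: register job_F */5 -> active={job_A:*/18, job_B:*/15, job_C:*/11, job_D:*/6, job_F:*/5, job_G:*/19}
  job_A: interval 18, next fire after T=87 is 90
  job_B: interval 15, next fire after T=87 is 90
  job_C: interval 11, next fire after T=87 is 88
  job_D: interval 6, next fire after T=87 is 90
  job_F: interval 5, next fire after T=87 is 90
  job_G: interval 19, next fire after T=87 is 95
Earliest fire time = 88 (job job_C)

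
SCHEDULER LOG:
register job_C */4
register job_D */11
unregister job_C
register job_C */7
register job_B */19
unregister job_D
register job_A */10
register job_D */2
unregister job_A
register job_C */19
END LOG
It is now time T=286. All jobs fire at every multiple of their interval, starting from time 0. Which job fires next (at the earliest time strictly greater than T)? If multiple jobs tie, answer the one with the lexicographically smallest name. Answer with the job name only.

Op 1: register job_C */4 -> active={job_C:*/4}
Op 2: register job_D */11 -> active={job_C:*/4, job_D:*/11}
Op 3: unregister job_C -> active={job_D:*/11}
Op 4: register job_C */7 -> active={job_C:*/7, job_D:*/11}
Op 5: register job_B */19 -> active={job_B:*/19, job_C:*/7, job_D:*/11}
Op 6: unregister job_D -> active={job_B:*/19, job_C:*/7}
Op 7: register job_A */10 -> active={job_A:*/10, job_B:*/19, job_C:*/7}
Op 8: register job_D */2 -> active={job_A:*/10, job_B:*/19, job_C:*/7, job_D:*/2}
Op 9: unregister job_A -> active={job_B:*/19, job_C:*/7, job_D:*/2}
Op 10: register job_C */19 -> active={job_B:*/19, job_C:*/19, job_D:*/2}
  job_B: interval 19, next fire after T=286 is 304
  job_C: interval 19, next fire after T=286 is 304
  job_D: interval 2, next fire after T=286 is 288
Earliest = 288, winner (lex tiebreak) = job_D

Answer: job_D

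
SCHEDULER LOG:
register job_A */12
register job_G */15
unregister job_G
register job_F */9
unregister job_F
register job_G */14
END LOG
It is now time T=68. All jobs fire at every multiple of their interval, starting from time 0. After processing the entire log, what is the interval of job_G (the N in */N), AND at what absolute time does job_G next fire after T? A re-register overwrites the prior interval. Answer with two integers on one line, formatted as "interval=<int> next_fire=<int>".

Answer: interval=14 next_fire=70

Derivation:
Op 1: register job_A */12 -> active={job_A:*/12}
Op 2: register job_G */15 -> active={job_A:*/12, job_G:*/15}
Op 3: unregister job_G -> active={job_A:*/12}
Op 4: register job_F */9 -> active={job_A:*/12, job_F:*/9}
Op 5: unregister job_F -> active={job_A:*/12}
Op 6: register job_G */14 -> active={job_A:*/12, job_G:*/14}
Final interval of job_G = 14
Next fire of job_G after T=68: (68//14+1)*14 = 70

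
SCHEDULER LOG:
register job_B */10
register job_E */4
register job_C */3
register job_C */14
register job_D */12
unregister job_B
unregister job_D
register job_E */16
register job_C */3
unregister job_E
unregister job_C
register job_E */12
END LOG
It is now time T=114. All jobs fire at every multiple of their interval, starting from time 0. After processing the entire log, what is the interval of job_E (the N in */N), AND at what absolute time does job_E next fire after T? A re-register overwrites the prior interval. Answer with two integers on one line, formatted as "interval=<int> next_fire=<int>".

Op 1: register job_B */10 -> active={job_B:*/10}
Op 2: register job_E */4 -> active={job_B:*/10, job_E:*/4}
Op 3: register job_C */3 -> active={job_B:*/10, job_C:*/3, job_E:*/4}
Op 4: register job_C */14 -> active={job_B:*/10, job_C:*/14, job_E:*/4}
Op 5: register job_D */12 -> active={job_B:*/10, job_C:*/14, job_D:*/12, job_E:*/4}
Op 6: unregister job_B -> active={job_C:*/14, job_D:*/12, job_E:*/4}
Op 7: unregister job_D -> active={job_C:*/14, job_E:*/4}
Op 8: register job_E */16 -> active={job_C:*/14, job_E:*/16}
Op 9: register job_C */3 -> active={job_C:*/3, job_E:*/16}
Op 10: unregister job_E -> active={job_C:*/3}
Op 11: unregister job_C -> active={}
Op 12: register job_E */12 -> active={job_E:*/12}
Final interval of job_E = 12
Next fire of job_E after T=114: (114//12+1)*12 = 120

Answer: interval=12 next_fire=120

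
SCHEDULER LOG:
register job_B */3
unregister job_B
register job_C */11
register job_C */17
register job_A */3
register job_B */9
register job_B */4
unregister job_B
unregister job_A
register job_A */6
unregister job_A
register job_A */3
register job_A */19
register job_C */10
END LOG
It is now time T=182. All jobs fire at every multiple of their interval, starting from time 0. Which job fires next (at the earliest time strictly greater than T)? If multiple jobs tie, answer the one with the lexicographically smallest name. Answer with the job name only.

Op 1: register job_B */3 -> active={job_B:*/3}
Op 2: unregister job_B -> active={}
Op 3: register job_C */11 -> active={job_C:*/11}
Op 4: register job_C */17 -> active={job_C:*/17}
Op 5: register job_A */3 -> active={job_A:*/3, job_C:*/17}
Op 6: register job_B */9 -> active={job_A:*/3, job_B:*/9, job_C:*/17}
Op 7: register job_B */4 -> active={job_A:*/3, job_B:*/4, job_C:*/17}
Op 8: unregister job_B -> active={job_A:*/3, job_C:*/17}
Op 9: unregister job_A -> active={job_C:*/17}
Op 10: register job_A */6 -> active={job_A:*/6, job_C:*/17}
Op 11: unregister job_A -> active={job_C:*/17}
Op 12: register job_A */3 -> active={job_A:*/3, job_C:*/17}
Op 13: register job_A */19 -> active={job_A:*/19, job_C:*/17}
Op 14: register job_C */10 -> active={job_A:*/19, job_C:*/10}
  job_A: interval 19, next fire after T=182 is 190
  job_C: interval 10, next fire after T=182 is 190
Earliest = 190, winner (lex tiebreak) = job_A

Answer: job_A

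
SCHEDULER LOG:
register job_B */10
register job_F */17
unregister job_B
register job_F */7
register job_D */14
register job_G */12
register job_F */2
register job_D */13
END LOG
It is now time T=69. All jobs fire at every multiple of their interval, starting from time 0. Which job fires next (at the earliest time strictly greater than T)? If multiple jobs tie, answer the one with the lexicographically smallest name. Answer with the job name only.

Answer: job_F

Derivation:
Op 1: register job_B */10 -> active={job_B:*/10}
Op 2: register job_F */17 -> active={job_B:*/10, job_F:*/17}
Op 3: unregister job_B -> active={job_F:*/17}
Op 4: register job_F */7 -> active={job_F:*/7}
Op 5: register job_D */14 -> active={job_D:*/14, job_F:*/7}
Op 6: register job_G */12 -> active={job_D:*/14, job_F:*/7, job_G:*/12}
Op 7: register job_F */2 -> active={job_D:*/14, job_F:*/2, job_G:*/12}
Op 8: register job_D */13 -> active={job_D:*/13, job_F:*/2, job_G:*/12}
  job_D: interval 13, next fire after T=69 is 78
  job_F: interval 2, next fire after T=69 is 70
  job_G: interval 12, next fire after T=69 is 72
Earliest = 70, winner (lex tiebreak) = job_F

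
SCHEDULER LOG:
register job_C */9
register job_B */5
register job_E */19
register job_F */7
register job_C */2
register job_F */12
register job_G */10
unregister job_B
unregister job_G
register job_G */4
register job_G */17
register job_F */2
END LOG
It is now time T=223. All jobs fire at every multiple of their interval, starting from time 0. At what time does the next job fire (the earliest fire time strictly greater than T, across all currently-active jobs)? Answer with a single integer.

Op 1: register job_C */9 -> active={job_C:*/9}
Op 2: register job_B */5 -> active={job_B:*/5, job_C:*/9}
Op 3: register job_E */19 -> active={job_B:*/5, job_C:*/9, job_E:*/19}
Op 4: register job_F */7 -> active={job_B:*/5, job_C:*/9, job_E:*/19, job_F:*/7}
Op 5: register job_C */2 -> active={job_B:*/5, job_C:*/2, job_E:*/19, job_F:*/7}
Op 6: register job_F */12 -> active={job_B:*/5, job_C:*/2, job_E:*/19, job_F:*/12}
Op 7: register job_G */10 -> active={job_B:*/5, job_C:*/2, job_E:*/19, job_F:*/12, job_G:*/10}
Op 8: unregister job_B -> active={job_C:*/2, job_E:*/19, job_F:*/12, job_G:*/10}
Op 9: unregister job_G -> active={job_C:*/2, job_E:*/19, job_F:*/12}
Op 10: register job_G */4 -> active={job_C:*/2, job_E:*/19, job_F:*/12, job_G:*/4}
Op 11: register job_G */17 -> active={job_C:*/2, job_E:*/19, job_F:*/12, job_G:*/17}
Op 12: register job_F */2 -> active={job_C:*/2, job_E:*/19, job_F:*/2, job_G:*/17}
  job_C: interval 2, next fire after T=223 is 224
  job_E: interval 19, next fire after T=223 is 228
  job_F: interval 2, next fire after T=223 is 224
  job_G: interval 17, next fire after T=223 is 238
Earliest fire time = 224 (job job_C)

Answer: 224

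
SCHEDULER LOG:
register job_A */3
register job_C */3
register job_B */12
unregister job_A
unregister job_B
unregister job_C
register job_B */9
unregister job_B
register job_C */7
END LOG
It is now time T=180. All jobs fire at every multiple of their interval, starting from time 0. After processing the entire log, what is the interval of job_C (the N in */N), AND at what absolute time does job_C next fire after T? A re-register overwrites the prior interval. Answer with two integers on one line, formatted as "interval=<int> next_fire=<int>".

Op 1: register job_A */3 -> active={job_A:*/3}
Op 2: register job_C */3 -> active={job_A:*/3, job_C:*/3}
Op 3: register job_B */12 -> active={job_A:*/3, job_B:*/12, job_C:*/3}
Op 4: unregister job_A -> active={job_B:*/12, job_C:*/3}
Op 5: unregister job_B -> active={job_C:*/3}
Op 6: unregister job_C -> active={}
Op 7: register job_B */9 -> active={job_B:*/9}
Op 8: unregister job_B -> active={}
Op 9: register job_C */7 -> active={job_C:*/7}
Final interval of job_C = 7
Next fire of job_C after T=180: (180//7+1)*7 = 182

Answer: interval=7 next_fire=182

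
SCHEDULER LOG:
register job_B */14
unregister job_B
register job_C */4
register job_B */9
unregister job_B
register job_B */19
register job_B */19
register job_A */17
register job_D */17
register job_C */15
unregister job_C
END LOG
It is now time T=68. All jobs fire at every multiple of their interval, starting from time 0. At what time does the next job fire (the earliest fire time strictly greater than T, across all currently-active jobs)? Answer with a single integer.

Op 1: register job_B */14 -> active={job_B:*/14}
Op 2: unregister job_B -> active={}
Op 3: register job_C */4 -> active={job_C:*/4}
Op 4: register job_B */9 -> active={job_B:*/9, job_C:*/4}
Op 5: unregister job_B -> active={job_C:*/4}
Op 6: register job_B */19 -> active={job_B:*/19, job_C:*/4}
Op 7: register job_B */19 -> active={job_B:*/19, job_C:*/4}
Op 8: register job_A */17 -> active={job_A:*/17, job_B:*/19, job_C:*/4}
Op 9: register job_D */17 -> active={job_A:*/17, job_B:*/19, job_C:*/4, job_D:*/17}
Op 10: register job_C */15 -> active={job_A:*/17, job_B:*/19, job_C:*/15, job_D:*/17}
Op 11: unregister job_C -> active={job_A:*/17, job_B:*/19, job_D:*/17}
  job_A: interval 17, next fire after T=68 is 85
  job_B: interval 19, next fire after T=68 is 76
  job_D: interval 17, next fire after T=68 is 85
Earliest fire time = 76 (job job_B)

Answer: 76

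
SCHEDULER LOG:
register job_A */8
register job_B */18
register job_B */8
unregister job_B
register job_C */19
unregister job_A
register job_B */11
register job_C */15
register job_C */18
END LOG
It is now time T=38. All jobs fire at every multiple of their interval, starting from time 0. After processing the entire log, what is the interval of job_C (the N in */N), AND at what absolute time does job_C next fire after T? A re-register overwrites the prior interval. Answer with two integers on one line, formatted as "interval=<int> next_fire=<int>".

Answer: interval=18 next_fire=54

Derivation:
Op 1: register job_A */8 -> active={job_A:*/8}
Op 2: register job_B */18 -> active={job_A:*/8, job_B:*/18}
Op 3: register job_B */8 -> active={job_A:*/8, job_B:*/8}
Op 4: unregister job_B -> active={job_A:*/8}
Op 5: register job_C */19 -> active={job_A:*/8, job_C:*/19}
Op 6: unregister job_A -> active={job_C:*/19}
Op 7: register job_B */11 -> active={job_B:*/11, job_C:*/19}
Op 8: register job_C */15 -> active={job_B:*/11, job_C:*/15}
Op 9: register job_C */18 -> active={job_B:*/11, job_C:*/18}
Final interval of job_C = 18
Next fire of job_C after T=38: (38//18+1)*18 = 54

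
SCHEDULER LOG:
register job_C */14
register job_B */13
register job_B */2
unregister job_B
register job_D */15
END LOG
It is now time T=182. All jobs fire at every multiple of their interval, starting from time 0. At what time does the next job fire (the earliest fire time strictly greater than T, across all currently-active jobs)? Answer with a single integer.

Answer: 195

Derivation:
Op 1: register job_C */14 -> active={job_C:*/14}
Op 2: register job_B */13 -> active={job_B:*/13, job_C:*/14}
Op 3: register job_B */2 -> active={job_B:*/2, job_C:*/14}
Op 4: unregister job_B -> active={job_C:*/14}
Op 5: register job_D */15 -> active={job_C:*/14, job_D:*/15}
  job_C: interval 14, next fire after T=182 is 196
  job_D: interval 15, next fire after T=182 is 195
Earliest fire time = 195 (job job_D)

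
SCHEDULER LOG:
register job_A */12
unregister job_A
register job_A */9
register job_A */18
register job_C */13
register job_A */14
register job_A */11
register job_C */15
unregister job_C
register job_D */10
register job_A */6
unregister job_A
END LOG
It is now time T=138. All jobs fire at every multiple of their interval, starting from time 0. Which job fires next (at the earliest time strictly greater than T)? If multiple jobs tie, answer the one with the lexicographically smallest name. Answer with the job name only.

Op 1: register job_A */12 -> active={job_A:*/12}
Op 2: unregister job_A -> active={}
Op 3: register job_A */9 -> active={job_A:*/9}
Op 4: register job_A */18 -> active={job_A:*/18}
Op 5: register job_C */13 -> active={job_A:*/18, job_C:*/13}
Op 6: register job_A */14 -> active={job_A:*/14, job_C:*/13}
Op 7: register job_A */11 -> active={job_A:*/11, job_C:*/13}
Op 8: register job_C */15 -> active={job_A:*/11, job_C:*/15}
Op 9: unregister job_C -> active={job_A:*/11}
Op 10: register job_D */10 -> active={job_A:*/11, job_D:*/10}
Op 11: register job_A */6 -> active={job_A:*/6, job_D:*/10}
Op 12: unregister job_A -> active={job_D:*/10}
  job_D: interval 10, next fire after T=138 is 140
Earliest = 140, winner (lex tiebreak) = job_D

Answer: job_D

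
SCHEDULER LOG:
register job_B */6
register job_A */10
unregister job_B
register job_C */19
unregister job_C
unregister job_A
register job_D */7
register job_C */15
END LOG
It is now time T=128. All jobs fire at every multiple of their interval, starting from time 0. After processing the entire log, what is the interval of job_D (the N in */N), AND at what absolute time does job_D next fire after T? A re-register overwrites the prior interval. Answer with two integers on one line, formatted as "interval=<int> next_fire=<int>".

Answer: interval=7 next_fire=133

Derivation:
Op 1: register job_B */6 -> active={job_B:*/6}
Op 2: register job_A */10 -> active={job_A:*/10, job_B:*/6}
Op 3: unregister job_B -> active={job_A:*/10}
Op 4: register job_C */19 -> active={job_A:*/10, job_C:*/19}
Op 5: unregister job_C -> active={job_A:*/10}
Op 6: unregister job_A -> active={}
Op 7: register job_D */7 -> active={job_D:*/7}
Op 8: register job_C */15 -> active={job_C:*/15, job_D:*/7}
Final interval of job_D = 7
Next fire of job_D after T=128: (128//7+1)*7 = 133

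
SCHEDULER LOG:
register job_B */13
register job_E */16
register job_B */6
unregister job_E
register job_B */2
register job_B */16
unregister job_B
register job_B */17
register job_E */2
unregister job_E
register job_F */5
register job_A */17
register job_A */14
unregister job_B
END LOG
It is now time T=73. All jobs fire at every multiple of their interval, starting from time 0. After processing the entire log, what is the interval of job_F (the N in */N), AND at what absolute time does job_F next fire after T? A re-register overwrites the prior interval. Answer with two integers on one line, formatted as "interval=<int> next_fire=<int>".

Op 1: register job_B */13 -> active={job_B:*/13}
Op 2: register job_E */16 -> active={job_B:*/13, job_E:*/16}
Op 3: register job_B */6 -> active={job_B:*/6, job_E:*/16}
Op 4: unregister job_E -> active={job_B:*/6}
Op 5: register job_B */2 -> active={job_B:*/2}
Op 6: register job_B */16 -> active={job_B:*/16}
Op 7: unregister job_B -> active={}
Op 8: register job_B */17 -> active={job_B:*/17}
Op 9: register job_E */2 -> active={job_B:*/17, job_E:*/2}
Op 10: unregister job_E -> active={job_B:*/17}
Op 11: register job_F */5 -> active={job_B:*/17, job_F:*/5}
Op 12: register job_A */17 -> active={job_A:*/17, job_B:*/17, job_F:*/5}
Op 13: register job_A */14 -> active={job_A:*/14, job_B:*/17, job_F:*/5}
Op 14: unregister job_B -> active={job_A:*/14, job_F:*/5}
Final interval of job_F = 5
Next fire of job_F after T=73: (73//5+1)*5 = 75

Answer: interval=5 next_fire=75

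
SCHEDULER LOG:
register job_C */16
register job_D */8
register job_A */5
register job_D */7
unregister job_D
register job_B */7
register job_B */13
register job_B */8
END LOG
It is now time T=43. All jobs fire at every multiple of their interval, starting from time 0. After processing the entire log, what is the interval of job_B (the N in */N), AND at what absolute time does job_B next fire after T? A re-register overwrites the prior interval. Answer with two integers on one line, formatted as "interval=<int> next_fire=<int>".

Op 1: register job_C */16 -> active={job_C:*/16}
Op 2: register job_D */8 -> active={job_C:*/16, job_D:*/8}
Op 3: register job_A */5 -> active={job_A:*/5, job_C:*/16, job_D:*/8}
Op 4: register job_D */7 -> active={job_A:*/5, job_C:*/16, job_D:*/7}
Op 5: unregister job_D -> active={job_A:*/5, job_C:*/16}
Op 6: register job_B */7 -> active={job_A:*/5, job_B:*/7, job_C:*/16}
Op 7: register job_B */13 -> active={job_A:*/5, job_B:*/13, job_C:*/16}
Op 8: register job_B */8 -> active={job_A:*/5, job_B:*/8, job_C:*/16}
Final interval of job_B = 8
Next fire of job_B after T=43: (43//8+1)*8 = 48

Answer: interval=8 next_fire=48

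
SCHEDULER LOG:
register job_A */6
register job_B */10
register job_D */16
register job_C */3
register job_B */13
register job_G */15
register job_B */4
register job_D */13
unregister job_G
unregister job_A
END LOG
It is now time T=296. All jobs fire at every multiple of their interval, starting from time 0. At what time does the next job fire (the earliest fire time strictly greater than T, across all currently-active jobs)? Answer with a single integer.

Op 1: register job_A */6 -> active={job_A:*/6}
Op 2: register job_B */10 -> active={job_A:*/6, job_B:*/10}
Op 3: register job_D */16 -> active={job_A:*/6, job_B:*/10, job_D:*/16}
Op 4: register job_C */3 -> active={job_A:*/6, job_B:*/10, job_C:*/3, job_D:*/16}
Op 5: register job_B */13 -> active={job_A:*/6, job_B:*/13, job_C:*/3, job_D:*/16}
Op 6: register job_G */15 -> active={job_A:*/6, job_B:*/13, job_C:*/3, job_D:*/16, job_G:*/15}
Op 7: register job_B */4 -> active={job_A:*/6, job_B:*/4, job_C:*/3, job_D:*/16, job_G:*/15}
Op 8: register job_D */13 -> active={job_A:*/6, job_B:*/4, job_C:*/3, job_D:*/13, job_G:*/15}
Op 9: unregister job_G -> active={job_A:*/6, job_B:*/4, job_C:*/3, job_D:*/13}
Op 10: unregister job_A -> active={job_B:*/4, job_C:*/3, job_D:*/13}
  job_B: interval 4, next fire after T=296 is 300
  job_C: interval 3, next fire after T=296 is 297
  job_D: interval 13, next fire after T=296 is 299
Earliest fire time = 297 (job job_C)

Answer: 297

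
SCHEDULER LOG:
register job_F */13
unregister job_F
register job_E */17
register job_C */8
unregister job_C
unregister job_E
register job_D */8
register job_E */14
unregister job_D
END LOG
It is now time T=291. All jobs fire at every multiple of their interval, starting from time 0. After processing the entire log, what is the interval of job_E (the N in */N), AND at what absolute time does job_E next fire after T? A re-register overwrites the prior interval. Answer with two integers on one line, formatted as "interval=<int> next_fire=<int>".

Op 1: register job_F */13 -> active={job_F:*/13}
Op 2: unregister job_F -> active={}
Op 3: register job_E */17 -> active={job_E:*/17}
Op 4: register job_C */8 -> active={job_C:*/8, job_E:*/17}
Op 5: unregister job_C -> active={job_E:*/17}
Op 6: unregister job_E -> active={}
Op 7: register job_D */8 -> active={job_D:*/8}
Op 8: register job_E */14 -> active={job_D:*/8, job_E:*/14}
Op 9: unregister job_D -> active={job_E:*/14}
Final interval of job_E = 14
Next fire of job_E after T=291: (291//14+1)*14 = 294

Answer: interval=14 next_fire=294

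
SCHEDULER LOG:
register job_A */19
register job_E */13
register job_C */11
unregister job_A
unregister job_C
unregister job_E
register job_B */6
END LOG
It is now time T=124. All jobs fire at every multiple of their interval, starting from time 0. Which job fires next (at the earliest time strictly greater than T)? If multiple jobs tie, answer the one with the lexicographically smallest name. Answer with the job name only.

Op 1: register job_A */19 -> active={job_A:*/19}
Op 2: register job_E */13 -> active={job_A:*/19, job_E:*/13}
Op 3: register job_C */11 -> active={job_A:*/19, job_C:*/11, job_E:*/13}
Op 4: unregister job_A -> active={job_C:*/11, job_E:*/13}
Op 5: unregister job_C -> active={job_E:*/13}
Op 6: unregister job_E -> active={}
Op 7: register job_B */6 -> active={job_B:*/6}
  job_B: interval 6, next fire after T=124 is 126
Earliest = 126, winner (lex tiebreak) = job_B

Answer: job_B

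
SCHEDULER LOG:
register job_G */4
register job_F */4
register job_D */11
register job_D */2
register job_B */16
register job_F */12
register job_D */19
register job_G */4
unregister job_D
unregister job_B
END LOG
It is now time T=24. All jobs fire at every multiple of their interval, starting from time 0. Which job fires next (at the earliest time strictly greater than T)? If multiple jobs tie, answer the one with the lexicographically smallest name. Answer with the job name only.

Op 1: register job_G */4 -> active={job_G:*/4}
Op 2: register job_F */4 -> active={job_F:*/4, job_G:*/4}
Op 3: register job_D */11 -> active={job_D:*/11, job_F:*/4, job_G:*/4}
Op 4: register job_D */2 -> active={job_D:*/2, job_F:*/4, job_G:*/4}
Op 5: register job_B */16 -> active={job_B:*/16, job_D:*/2, job_F:*/4, job_G:*/4}
Op 6: register job_F */12 -> active={job_B:*/16, job_D:*/2, job_F:*/12, job_G:*/4}
Op 7: register job_D */19 -> active={job_B:*/16, job_D:*/19, job_F:*/12, job_G:*/4}
Op 8: register job_G */4 -> active={job_B:*/16, job_D:*/19, job_F:*/12, job_G:*/4}
Op 9: unregister job_D -> active={job_B:*/16, job_F:*/12, job_G:*/4}
Op 10: unregister job_B -> active={job_F:*/12, job_G:*/4}
  job_F: interval 12, next fire after T=24 is 36
  job_G: interval 4, next fire after T=24 is 28
Earliest = 28, winner (lex tiebreak) = job_G

Answer: job_G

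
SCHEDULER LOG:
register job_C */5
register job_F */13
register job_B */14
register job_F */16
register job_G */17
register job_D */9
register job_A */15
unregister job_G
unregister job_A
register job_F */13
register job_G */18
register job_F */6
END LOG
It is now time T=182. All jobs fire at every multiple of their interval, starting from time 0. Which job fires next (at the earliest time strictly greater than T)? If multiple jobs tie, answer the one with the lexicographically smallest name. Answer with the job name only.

Answer: job_C

Derivation:
Op 1: register job_C */5 -> active={job_C:*/5}
Op 2: register job_F */13 -> active={job_C:*/5, job_F:*/13}
Op 3: register job_B */14 -> active={job_B:*/14, job_C:*/5, job_F:*/13}
Op 4: register job_F */16 -> active={job_B:*/14, job_C:*/5, job_F:*/16}
Op 5: register job_G */17 -> active={job_B:*/14, job_C:*/5, job_F:*/16, job_G:*/17}
Op 6: register job_D */9 -> active={job_B:*/14, job_C:*/5, job_D:*/9, job_F:*/16, job_G:*/17}
Op 7: register job_A */15 -> active={job_A:*/15, job_B:*/14, job_C:*/5, job_D:*/9, job_F:*/16, job_G:*/17}
Op 8: unregister job_G -> active={job_A:*/15, job_B:*/14, job_C:*/5, job_D:*/9, job_F:*/16}
Op 9: unregister job_A -> active={job_B:*/14, job_C:*/5, job_D:*/9, job_F:*/16}
Op 10: register job_F */13 -> active={job_B:*/14, job_C:*/5, job_D:*/9, job_F:*/13}
Op 11: register job_G */18 -> active={job_B:*/14, job_C:*/5, job_D:*/9, job_F:*/13, job_G:*/18}
Op 12: register job_F */6 -> active={job_B:*/14, job_C:*/5, job_D:*/9, job_F:*/6, job_G:*/18}
  job_B: interval 14, next fire after T=182 is 196
  job_C: interval 5, next fire after T=182 is 185
  job_D: interval 9, next fire after T=182 is 189
  job_F: interval 6, next fire after T=182 is 186
  job_G: interval 18, next fire after T=182 is 198
Earliest = 185, winner (lex tiebreak) = job_C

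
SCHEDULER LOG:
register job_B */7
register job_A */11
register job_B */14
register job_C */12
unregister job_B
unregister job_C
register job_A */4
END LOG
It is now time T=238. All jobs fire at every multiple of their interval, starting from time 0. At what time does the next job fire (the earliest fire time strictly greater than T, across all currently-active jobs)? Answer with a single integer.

Answer: 240

Derivation:
Op 1: register job_B */7 -> active={job_B:*/7}
Op 2: register job_A */11 -> active={job_A:*/11, job_B:*/7}
Op 3: register job_B */14 -> active={job_A:*/11, job_B:*/14}
Op 4: register job_C */12 -> active={job_A:*/11, job_B:*/14, job_C:*/12}
Op 5: unregister job_B -> active={job_A:*/11, job_C:*/12}
Op 6: unregister job_C -> active={job_A:*/11}
Op 7: register job_A */4 -> active={job_A:*/4}
  job_A: interval 4, next fire after T=238 is 240
Earliest fire time = 240 (job job_A)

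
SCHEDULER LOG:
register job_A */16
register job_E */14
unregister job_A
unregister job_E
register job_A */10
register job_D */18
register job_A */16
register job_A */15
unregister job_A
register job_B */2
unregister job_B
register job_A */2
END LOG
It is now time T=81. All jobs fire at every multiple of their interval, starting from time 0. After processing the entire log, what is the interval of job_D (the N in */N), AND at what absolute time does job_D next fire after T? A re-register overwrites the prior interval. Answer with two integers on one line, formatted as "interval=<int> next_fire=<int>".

Op 1: register job_A */16 -> active={job_A:*/16}
Op 2: register job_E */14 -> active={job_A:*/16, job_E:*/14}
Op 3: unregister job_A -> active={job_E:*/14}
Op 4: unregister job_E -> active={}
Op 5: register job_A */10 -> active={job_A:*/10}
Op 6: register job_D */18 -> active={job_A:*/10, job_D:*/18}
Op 7: register job_A */16 -> active={job_A:*/16, job_D:*/18}
Op 8: register job_A */15 -> active={job_A:*/15, job_D:*/18}
Op 9: unregister job_A -> active={job_D:*/18}
Op 10: register job_B */2 -> active={job_B:*/2, job_D:*/18}
Op 11: unregister job_B -> active={job_D:*/18}
Op 12: register job_A */2 -> active={job_A:*/2, job_D:*/18}
Final interval of job_D = 18
Next fire of job_D after T=81: (81//18+1)*18 = 90

Answer: interval=18 next_fire=90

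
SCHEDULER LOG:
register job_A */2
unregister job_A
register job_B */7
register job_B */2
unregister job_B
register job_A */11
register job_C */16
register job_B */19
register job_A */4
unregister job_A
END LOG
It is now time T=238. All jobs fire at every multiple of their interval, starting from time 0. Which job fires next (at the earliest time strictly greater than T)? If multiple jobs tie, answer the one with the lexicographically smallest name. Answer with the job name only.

Answer: job_C

Derivation:
Op 1: register job_A */2 -> active={job_A:*/2}
Op 2: unregister job_A -> active={}
Op 3: register job_B */7 -> active={job_B:*/7}
Op 4: register job_B */2 -> active={job_B:*/2}
Op 5: unregister job_B -> active={}
Op 6: register job_A */11 -> active={job_A:*/11}
Op 7: register job_C */16 -> active={job_A:*/11, job_C:*/16}
Op 8: register job_B */19 -> active={job_A:*/11, job_B:*/19, job_C:*/16}
Op 9: register job_A */4 -> active={job_A:*/4, job_B:*/19, job_C:*/16}
Op 10: unregister job_A -> active={job_B:*/19, job_C:*/16}
  job_B: interval 19, next fire after T=238 is 247
  job_C: interval 16, next fire after T=238 is 240
Earliest = 240, winner (lex tiebreak) = job_C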